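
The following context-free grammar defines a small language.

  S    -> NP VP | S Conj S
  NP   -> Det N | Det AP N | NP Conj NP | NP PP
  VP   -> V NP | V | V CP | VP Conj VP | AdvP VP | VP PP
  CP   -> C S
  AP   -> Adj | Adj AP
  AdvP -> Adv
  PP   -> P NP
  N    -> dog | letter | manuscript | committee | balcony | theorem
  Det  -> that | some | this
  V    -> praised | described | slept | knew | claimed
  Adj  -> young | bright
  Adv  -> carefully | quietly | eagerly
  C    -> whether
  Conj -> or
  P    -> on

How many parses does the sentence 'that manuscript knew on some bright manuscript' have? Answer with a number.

[S [NP [Det that] [N manuscript]] [VP [VP [V knew]] [PP [P on] [NP [Det some] [AP [Adj bright]] [N manuscript]]]]]
No rule offers an alternative attachment or grouping for any span, so this is the only derivation.

1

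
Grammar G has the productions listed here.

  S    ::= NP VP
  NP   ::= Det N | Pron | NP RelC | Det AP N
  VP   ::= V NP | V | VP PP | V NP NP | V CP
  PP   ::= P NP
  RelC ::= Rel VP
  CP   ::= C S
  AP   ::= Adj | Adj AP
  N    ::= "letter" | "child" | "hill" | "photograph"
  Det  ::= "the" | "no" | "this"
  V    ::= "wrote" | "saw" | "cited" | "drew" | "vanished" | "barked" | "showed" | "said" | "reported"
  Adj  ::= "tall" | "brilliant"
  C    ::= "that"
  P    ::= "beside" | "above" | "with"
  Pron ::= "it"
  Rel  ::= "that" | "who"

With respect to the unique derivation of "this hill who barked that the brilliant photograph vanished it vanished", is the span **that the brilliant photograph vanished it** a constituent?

[S [NP [NP [Det this] [N hill]] [RelC [Rel who] [VP [V barked] [CP [C that] [S [NP [Det the] [AP [Adj brilliant]] [N photograph]] [VP [V vanished] [NP [Pron it]]]]]]]] [VP [V vanished]]]
The words 'that the brilliant photograph vanished it' are exhaustively dominated by a single CP node (built by CP → C S), so they form a constituent.

Yes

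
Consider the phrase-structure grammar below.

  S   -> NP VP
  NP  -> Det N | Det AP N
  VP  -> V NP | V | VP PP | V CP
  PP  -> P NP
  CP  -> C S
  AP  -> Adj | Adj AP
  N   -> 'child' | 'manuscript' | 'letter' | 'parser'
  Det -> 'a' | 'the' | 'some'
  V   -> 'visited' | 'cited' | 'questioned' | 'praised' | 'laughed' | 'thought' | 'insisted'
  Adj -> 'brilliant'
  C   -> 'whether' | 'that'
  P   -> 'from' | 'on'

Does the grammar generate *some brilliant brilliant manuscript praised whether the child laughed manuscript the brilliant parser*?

A V word can never sit immediately before an N word in any string this grammar generates, so the substring 'laughed manuscript' rules out a derivation.

Ungrammatical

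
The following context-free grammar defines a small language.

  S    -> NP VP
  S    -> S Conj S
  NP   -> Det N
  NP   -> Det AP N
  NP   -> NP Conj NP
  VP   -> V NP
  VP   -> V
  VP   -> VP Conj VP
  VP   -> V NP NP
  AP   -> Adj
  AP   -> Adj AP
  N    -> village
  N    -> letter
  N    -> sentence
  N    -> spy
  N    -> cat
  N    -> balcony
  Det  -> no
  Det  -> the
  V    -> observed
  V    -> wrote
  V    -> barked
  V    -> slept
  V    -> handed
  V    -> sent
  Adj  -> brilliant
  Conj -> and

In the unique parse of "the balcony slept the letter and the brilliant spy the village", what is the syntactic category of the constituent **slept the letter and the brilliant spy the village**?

[S [NP [Det the] [N balcony]] [VP [V slept] [NP [NP [Det the] [N letter]] [Conj and] [NP [Det the] [AP [Adj brilliant]] [N spy]]] [NP [Det the] [N village]]]]
The span 'slept the letter and the brilliant spy the village' is the VP node built by VP → V NP NP.

VP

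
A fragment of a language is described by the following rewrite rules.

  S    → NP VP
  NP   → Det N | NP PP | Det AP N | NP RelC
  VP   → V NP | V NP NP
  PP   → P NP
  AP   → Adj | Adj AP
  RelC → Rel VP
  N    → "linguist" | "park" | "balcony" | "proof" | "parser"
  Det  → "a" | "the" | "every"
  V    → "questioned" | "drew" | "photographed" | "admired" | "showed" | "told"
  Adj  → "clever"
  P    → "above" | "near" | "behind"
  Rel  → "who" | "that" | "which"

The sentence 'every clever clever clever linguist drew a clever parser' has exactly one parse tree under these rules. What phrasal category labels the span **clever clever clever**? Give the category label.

[S [NP [Det every] [AP [Adj clever] [AP [Adj clever] [AP [Adj clever]]]] [N linguist]] [VP [V drew] [NP [Det a] [AP [Adj clever]] [N parser]]]]
The span 'clever clever clever' is the AP node built by AP → Adj AP.

AP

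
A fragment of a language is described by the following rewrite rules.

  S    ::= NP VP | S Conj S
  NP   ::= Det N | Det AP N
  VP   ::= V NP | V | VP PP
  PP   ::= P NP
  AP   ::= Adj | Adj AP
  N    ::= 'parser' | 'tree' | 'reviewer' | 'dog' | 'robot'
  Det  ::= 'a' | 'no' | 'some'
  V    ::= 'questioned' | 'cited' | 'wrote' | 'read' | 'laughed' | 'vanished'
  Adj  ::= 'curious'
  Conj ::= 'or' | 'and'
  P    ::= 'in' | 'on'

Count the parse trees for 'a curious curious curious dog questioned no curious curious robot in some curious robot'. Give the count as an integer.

1

[S [NP [Det a] [AP [Adj curious] [AP [Adj curious] [AP [Adj curious]]]] [N dog]] [VP [VP [V questioned] [NP [Det no] [AP [Adj curious] [AP [Adj curious]]] [N robot]]] [PP [P in] [NP [Det some] [AP [Adj curious]] [N robot]]]]]
No rule offers an alternative attachment or grouping for any span, so this is the only derivation.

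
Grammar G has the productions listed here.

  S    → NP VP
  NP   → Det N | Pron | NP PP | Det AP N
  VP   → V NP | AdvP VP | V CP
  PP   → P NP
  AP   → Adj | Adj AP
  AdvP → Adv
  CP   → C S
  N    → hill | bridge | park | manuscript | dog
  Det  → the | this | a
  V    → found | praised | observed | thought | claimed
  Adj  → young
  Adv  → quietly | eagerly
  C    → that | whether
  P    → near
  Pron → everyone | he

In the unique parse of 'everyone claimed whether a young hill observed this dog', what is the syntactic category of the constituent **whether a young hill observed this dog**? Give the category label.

[S [NP [Pron everyone]] [VP [V claimed] [CP [C whether] [S [NP [Det a] [AP [Adj young]] [N hill]] [VP [V observed] [NP [Det this] [N dog]]]]]]]
The span 'whether a young hill observed this dog' is the CP node built by CP → C S.

CP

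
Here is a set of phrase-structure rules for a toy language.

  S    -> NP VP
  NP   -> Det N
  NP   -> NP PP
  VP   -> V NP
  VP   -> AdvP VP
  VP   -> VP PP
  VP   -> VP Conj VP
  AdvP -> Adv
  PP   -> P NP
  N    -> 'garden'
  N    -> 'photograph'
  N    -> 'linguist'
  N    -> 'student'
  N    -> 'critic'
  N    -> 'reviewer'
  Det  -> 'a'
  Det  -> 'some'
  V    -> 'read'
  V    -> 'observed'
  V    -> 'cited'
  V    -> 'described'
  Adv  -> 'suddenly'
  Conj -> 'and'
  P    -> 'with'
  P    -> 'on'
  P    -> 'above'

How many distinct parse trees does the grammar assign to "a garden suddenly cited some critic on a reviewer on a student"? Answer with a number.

Two of the 9 distinct bracketings:
[S [NP [Det a] [N garden]] [VP [AdvP [Adv suddenly]] [VP [V cited] [NP [NP [Det some] [N critic]] [PP [P on] [NP [NP [Det a] [N reviewer]] [PP [P on] [NP [Det a] [N student]]]]]]]]]
[S [NP [Det a] [N garden]] [VP [AdvP [Adv suddenly]] [VP [V cited] [NP [NP [NP [Det some] [N critic]] [PP [P on] [NP [Det a] [N reviewer]]]] [PP [P on] [NP [Det a] [N student]]]]]]]
The trees differ in how a recursive rule is bracketed over the same span.

9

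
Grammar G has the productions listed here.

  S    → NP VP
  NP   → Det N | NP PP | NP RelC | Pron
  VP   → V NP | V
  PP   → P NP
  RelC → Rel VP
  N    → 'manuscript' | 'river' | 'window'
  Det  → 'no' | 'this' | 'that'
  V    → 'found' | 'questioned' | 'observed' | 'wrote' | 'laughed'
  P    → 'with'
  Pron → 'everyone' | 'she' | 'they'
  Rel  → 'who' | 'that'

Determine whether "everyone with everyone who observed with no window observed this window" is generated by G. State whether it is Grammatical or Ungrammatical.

[S [NP [NP [Pron everyone]] [PP [P with] [NP [NP [NP [Pron everyone]] [RelC [Rel who] [VP [V observed]]]] [PP [P with] [NP [Det no] [N window]]]]]] [VP [V observed] [NP [Det this] [N window]]]]
The bracketing above is licensed at every node by one of the given productions, with S at the root.

Grammatical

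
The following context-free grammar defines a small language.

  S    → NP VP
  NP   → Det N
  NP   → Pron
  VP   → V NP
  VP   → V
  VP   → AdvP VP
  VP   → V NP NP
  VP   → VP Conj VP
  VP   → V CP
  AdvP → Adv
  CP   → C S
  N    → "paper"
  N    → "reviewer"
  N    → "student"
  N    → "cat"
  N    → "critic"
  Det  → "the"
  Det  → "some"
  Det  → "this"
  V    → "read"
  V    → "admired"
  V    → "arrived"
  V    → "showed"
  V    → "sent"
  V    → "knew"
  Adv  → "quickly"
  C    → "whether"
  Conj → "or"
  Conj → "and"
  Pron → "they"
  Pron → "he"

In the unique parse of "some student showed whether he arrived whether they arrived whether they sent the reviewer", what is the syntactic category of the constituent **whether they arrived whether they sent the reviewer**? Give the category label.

S
  NP
    Det: some
    N: student
  VP
    V: showed
    CP
      C: whether
      S
        NP
          Pron: he
        VP
          V: arrived
          CP
            C: whether
            S
              NP
                Pron: they
              VP
                V: arrived
                CP
                  C: whether
                  S
                    NP
                      Pron: they
                    VP
                      V: sent
                      NP
                        Det: the
                        N: reviewer
The span 'whether they arrived whether they sent the reviewer' is the CP node built by CP → C S.

CP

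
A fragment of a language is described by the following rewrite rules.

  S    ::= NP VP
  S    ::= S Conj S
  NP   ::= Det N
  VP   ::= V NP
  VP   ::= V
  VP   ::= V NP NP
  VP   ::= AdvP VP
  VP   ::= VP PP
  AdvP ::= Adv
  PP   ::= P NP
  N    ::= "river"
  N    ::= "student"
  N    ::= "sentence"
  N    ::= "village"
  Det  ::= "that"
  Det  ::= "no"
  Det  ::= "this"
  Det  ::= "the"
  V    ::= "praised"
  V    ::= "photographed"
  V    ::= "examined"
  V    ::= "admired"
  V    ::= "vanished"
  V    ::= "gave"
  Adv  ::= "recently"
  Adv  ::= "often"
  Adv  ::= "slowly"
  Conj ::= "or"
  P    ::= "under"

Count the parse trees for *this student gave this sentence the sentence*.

1

[S [NP [Det this] [N student]] [VP [V gave] [NP [Det this] [N sentence]] [NP [Det the] [N sentence]]]]
No rule offers an alternative attachment or grouping for any span, so this is the only derivation.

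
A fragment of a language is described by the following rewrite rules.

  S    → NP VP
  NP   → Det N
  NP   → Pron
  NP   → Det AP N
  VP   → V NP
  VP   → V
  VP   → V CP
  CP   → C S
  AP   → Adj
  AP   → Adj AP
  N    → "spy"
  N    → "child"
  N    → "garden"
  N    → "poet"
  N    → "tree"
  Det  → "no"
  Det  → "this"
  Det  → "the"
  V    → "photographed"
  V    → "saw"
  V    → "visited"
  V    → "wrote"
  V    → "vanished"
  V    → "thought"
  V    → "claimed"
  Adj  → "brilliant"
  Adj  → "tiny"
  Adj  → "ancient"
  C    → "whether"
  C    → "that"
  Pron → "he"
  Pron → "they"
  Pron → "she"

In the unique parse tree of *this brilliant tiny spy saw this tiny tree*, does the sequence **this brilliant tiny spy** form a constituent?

[S [NP [Det this] [AP [Adj brilliant] [AP [Adj tiny]]] [N spy]] [VP [V saw] [NP [Det this] [AP [Adj tiny]] [N tree]]]]
The words 'this brilliant tiny spy' are exhaustively dominated by a single NP node (built by NP → Det AP N), so they form a constituent.

Yes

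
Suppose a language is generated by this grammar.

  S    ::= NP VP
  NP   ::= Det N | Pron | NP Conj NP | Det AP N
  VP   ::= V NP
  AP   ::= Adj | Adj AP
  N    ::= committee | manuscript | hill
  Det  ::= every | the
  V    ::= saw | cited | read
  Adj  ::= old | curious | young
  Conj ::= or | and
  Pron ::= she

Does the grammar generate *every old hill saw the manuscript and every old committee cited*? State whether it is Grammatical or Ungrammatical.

For S → NP VP, the only prefix that parses as NP is 'every old hill', but the remainder 'saw the manuscript and every old committee cited' is not a VP under these rules.

Ungrammatical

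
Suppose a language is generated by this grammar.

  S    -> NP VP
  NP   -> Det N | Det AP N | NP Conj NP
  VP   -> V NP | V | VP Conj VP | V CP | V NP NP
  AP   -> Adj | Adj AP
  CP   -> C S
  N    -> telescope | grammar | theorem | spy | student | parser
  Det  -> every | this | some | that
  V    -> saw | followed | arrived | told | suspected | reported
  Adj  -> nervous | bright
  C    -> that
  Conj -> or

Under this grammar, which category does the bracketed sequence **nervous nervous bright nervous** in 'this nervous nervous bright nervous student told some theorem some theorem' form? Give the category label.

AP

S
  NP
    Det: this
    AP
      Adj: nervous
      AP
        Adj: nervous
        AP
          Adj: bright
          AP
            Adj: nervous
    N: student
  VP
    V: told
    NP
      Det: some
      N: theorem
    NP
      Det: some
      N: theorem
The span 'nervous nervous bright nervous' is the AP node built by AP → Adj AP.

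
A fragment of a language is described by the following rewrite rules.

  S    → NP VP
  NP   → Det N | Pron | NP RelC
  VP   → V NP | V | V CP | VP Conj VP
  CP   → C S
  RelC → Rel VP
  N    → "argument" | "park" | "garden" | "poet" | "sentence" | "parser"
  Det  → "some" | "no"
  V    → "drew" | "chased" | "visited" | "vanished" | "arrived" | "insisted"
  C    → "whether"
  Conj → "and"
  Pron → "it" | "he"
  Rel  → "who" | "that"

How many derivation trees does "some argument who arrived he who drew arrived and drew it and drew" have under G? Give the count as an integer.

4

Two of the 4 distinct bracketings:
[S [NP [NP [Det some] [N argument]] [RelC [Rel who] [VP [V arrived] [NP [NP [Pron he]] [RelC [Rel who] [VP [V drew]]]]]]] [VP [VP [V arrived]] [Conj and] [VP [VP [V drew] [NP [Pron it]]] [Conj and] [VP [V drew]]]]]
[S [NP [NP [Det some] [N argument]] [RelC [Rel who] [VP [V arrived] [NP [NP [Pron he]] [RelC [Rel who] [VP [V drew]]]]]]] [VP [VP [VP [V arrived]] [Conj and] [VP [V drew] [NP [Pron it]]]] [Conj and] [VP [V drew]]]]
The trees differ in how a recursive rule is bracketed over the same span.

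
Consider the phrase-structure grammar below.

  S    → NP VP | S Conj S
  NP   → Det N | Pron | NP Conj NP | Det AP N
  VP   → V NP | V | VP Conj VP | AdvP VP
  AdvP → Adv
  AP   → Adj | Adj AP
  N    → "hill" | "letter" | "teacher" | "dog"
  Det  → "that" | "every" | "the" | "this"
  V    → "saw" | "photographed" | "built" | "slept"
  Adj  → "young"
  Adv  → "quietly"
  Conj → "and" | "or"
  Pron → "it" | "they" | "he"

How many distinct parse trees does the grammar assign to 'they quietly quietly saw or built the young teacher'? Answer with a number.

Two of the 3 distinct bracketings:
[S [NP [Pron they]] [VP [VP [AdvP [Adv quietly]] [VP [AdvP [Adv quietly]] [VP [V saw]]]] [Conj or] [VP [V built] [NP [Det the] [AP [Adj young]] [N teacher]]]]]
[S [NP [Pron they]] [VP [AdvP [Adv quietly]] [VP [VP [AdvP [Adv quietly]] [VP [V saw]]] [Conj or] [VP [V built] [NP [Det the] [AP [Adj young]] [N teacher]]]]]]
The trees differ in how a recursive rule is bracketed over the same span.

3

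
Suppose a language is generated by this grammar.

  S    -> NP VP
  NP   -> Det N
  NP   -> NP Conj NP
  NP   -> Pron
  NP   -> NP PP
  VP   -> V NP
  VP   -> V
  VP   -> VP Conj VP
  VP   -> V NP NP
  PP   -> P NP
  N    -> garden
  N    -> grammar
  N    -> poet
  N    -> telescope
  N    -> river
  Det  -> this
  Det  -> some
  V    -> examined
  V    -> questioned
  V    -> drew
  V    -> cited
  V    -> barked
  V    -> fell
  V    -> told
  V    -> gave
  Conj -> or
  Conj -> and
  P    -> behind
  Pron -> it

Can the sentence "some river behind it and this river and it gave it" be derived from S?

Grammatical

[S [NP [NP [NP [Det some] [N river]] [PP [P behind] [NP [Pron it]]]] [Conj and] [NP [NP [Det this] [N river]] [Conj and] [NP [Pron it]]]] [VP [V gave] [NP [Pron it]]]]
Every word is introduced by a lexical rule and the phrasal rules combine the resulting categories into a single S.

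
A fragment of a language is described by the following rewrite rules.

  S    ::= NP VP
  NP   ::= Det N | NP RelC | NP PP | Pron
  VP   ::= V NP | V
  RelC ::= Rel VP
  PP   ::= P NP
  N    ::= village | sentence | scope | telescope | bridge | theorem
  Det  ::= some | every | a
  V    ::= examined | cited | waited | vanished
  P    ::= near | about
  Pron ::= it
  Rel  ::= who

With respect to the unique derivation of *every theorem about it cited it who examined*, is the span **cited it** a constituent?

[S [NP [NP [Det every] [N theorem]] [PP [P about] [NP [Pron it]]]] [VP [V cited] [NP [NP [Pron it]] [RelC [Rel who] [VP [V examined]]]]]]
The smallest constituent containing 'cited it' is the VP spanning 'cited it who examined'; no single node in the tree dominates exactly the given words.

No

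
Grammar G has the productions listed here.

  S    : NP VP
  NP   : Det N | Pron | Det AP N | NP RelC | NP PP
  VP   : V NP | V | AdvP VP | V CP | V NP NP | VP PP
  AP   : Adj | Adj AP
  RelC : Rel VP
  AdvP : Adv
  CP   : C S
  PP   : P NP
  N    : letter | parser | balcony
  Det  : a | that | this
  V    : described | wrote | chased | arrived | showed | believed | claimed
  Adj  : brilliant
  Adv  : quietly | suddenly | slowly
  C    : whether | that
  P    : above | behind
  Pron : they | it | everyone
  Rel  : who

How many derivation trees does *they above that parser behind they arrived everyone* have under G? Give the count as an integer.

2

The two bracketings:
[S [NP [NP [Pron they]] [PP [P above] [NP [NP [Det that] [N parser]] [PP [P behind] [NP [Pron they]]]]]] [VP [V arrived] [NP [Pron everyone]]]]
[S [NP [NP [NP [Pron they]] [PP [P above] [NP [Det that] [N parser]]]] [PP [P behind] [NP [Pron they]]]] [VP [V arrived] [NP [Pron everyone]]]]
The trees differ in how a recursive rule is bracketed over the same span.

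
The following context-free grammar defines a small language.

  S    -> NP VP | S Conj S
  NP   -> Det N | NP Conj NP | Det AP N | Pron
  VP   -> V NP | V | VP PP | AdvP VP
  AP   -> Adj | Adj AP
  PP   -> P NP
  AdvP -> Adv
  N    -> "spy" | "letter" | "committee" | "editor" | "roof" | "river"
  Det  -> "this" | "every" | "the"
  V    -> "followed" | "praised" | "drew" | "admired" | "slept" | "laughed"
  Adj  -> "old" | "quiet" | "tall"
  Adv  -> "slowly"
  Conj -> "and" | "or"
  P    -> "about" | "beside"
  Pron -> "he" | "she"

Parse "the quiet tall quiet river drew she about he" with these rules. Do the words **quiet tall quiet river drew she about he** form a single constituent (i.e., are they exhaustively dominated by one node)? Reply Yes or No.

No

[S [NP [Det the] [AP [Adj quiet] [AP [Adj tall] [AP [Adj quiet]]]] [N river]] [VP [VP [V drew] [NP [Pron she]]] [PP [P about] [NP [Pron he]]]]]
The smallest constituent containing 'quiet tall quiet river drew she about he' is the S spanning 'the quiet tall quiet river drew she about he'; no single node in the tree dominates exactly the given words.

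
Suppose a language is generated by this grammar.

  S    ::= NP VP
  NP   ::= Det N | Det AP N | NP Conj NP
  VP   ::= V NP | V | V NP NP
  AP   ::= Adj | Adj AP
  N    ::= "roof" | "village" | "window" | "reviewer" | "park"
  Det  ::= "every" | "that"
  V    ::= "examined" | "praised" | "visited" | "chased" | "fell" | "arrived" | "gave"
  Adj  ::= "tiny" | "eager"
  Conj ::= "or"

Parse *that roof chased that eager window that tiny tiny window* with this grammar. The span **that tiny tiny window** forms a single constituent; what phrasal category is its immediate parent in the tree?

VP

[S [NP [Det that] [N roof]] [VP [V chased] [NP [Det that] [AP [Adj eager]] [N window]] [NP [Det that] [AP [Adj tiny] [AP [Adj tiny]]] [N window]]]]
The span 'that tiny tiny window' is the NP node built by NP → Det AP N.
Its mother is the VP built by VP → V NP NP.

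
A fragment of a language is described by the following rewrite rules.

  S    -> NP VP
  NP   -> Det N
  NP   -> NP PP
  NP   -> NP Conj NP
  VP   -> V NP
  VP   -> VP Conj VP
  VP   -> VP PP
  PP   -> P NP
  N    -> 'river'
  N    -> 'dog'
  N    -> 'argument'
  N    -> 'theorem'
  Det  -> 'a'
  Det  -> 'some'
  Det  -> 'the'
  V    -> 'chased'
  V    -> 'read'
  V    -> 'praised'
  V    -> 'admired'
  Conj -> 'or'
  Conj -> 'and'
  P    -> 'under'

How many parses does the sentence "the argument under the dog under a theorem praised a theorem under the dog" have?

Two of the 4 distinct bracketings:
[S [NP [NP [Det the] [N argument]] [PP [P under] [NP [NP [Det the] [N dog]] [PP [P under] [NP [Det a] [N theorem]]]]]] [VP [V praised] [NP [NP [Det a] [N theorem]] [PP [P under] [NP [Det the] [N dog]]]]]]
[S [NP [NP [Det the] [N argument]] [PP [P under] [NP [NP [Det the] [N dog]] [PP [P under] [NP [Det a] [N theorem]]]]]] [VP [VP [V praised] [NP [Det a] [N theorem]]] [PP [P under] [NP [Det the] [N dog]]]]]
The difference turns on whether VP → VP PP is used at the relevant span, versus an alternative expansion of VP.

4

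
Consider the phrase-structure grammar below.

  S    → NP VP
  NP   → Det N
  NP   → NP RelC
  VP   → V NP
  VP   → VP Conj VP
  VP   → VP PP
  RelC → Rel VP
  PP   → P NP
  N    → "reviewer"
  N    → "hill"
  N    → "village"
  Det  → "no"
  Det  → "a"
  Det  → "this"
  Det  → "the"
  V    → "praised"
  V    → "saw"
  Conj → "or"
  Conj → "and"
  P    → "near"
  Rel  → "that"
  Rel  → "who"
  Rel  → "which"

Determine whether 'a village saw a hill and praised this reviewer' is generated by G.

S
  NP
    Det: a
    N: village
  VP
    VP
      V: saw
      NP
        Det: a
        N: hill
    Conj: and
    VP
      V: praised
      NP
        Det: this
        N: reviewer
The bracketing above is licensed at every node by one of the given productions, with S at the root.

Grammatical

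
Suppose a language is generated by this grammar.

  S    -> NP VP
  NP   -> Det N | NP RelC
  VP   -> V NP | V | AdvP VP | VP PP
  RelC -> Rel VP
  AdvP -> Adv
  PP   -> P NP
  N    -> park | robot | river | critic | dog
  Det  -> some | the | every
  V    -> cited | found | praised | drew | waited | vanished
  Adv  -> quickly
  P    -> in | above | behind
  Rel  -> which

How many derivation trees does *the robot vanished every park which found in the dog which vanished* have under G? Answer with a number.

Two of the 3 distinct bracketings:
[S [NP [Det the] [N robot]] [VP [V vanished] [NP [NP [Det every] [N park]] [RelC [Rel which] [VP [VP [V found]] [PP [P in] [NP [NP [Det the] [N dog]] [RelC [Rel which] [VP [V vanished]]]]]]]]]]
[S [NP [Det the] [N robot]] [VP [V vanished] [NP [NP [NP [Det every] [N park]] [RelC [Rel which] [VP [VP [V found]] [PP [P in] [NP [Det the] [N dog]]]]]] [RelC [Rel which] [VP [V vanished]]]]]]
The trees differ in how a recursive rule is bracketed over the same span.

3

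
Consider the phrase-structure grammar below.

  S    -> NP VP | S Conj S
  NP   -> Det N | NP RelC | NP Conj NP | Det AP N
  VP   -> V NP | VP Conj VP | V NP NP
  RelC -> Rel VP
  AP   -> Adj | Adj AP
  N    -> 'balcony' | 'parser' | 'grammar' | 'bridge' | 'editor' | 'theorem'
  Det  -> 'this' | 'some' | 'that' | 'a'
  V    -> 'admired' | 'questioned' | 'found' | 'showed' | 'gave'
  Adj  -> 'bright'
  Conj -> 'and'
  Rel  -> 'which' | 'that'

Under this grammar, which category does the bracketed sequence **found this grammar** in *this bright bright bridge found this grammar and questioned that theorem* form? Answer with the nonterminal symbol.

VP

S
  NP
    Det: this
    AP
      Adj: bright
      AP
        Adj: bright
    N: bridge
  VP
    VP
      V: found
      NP
        Det: this
        N: grammar
    Conj: and
    VP
      V: questioned
      NP
        Det: that
        N: theorem
The span 'found this grammar' is the VP node built by VP → V NP.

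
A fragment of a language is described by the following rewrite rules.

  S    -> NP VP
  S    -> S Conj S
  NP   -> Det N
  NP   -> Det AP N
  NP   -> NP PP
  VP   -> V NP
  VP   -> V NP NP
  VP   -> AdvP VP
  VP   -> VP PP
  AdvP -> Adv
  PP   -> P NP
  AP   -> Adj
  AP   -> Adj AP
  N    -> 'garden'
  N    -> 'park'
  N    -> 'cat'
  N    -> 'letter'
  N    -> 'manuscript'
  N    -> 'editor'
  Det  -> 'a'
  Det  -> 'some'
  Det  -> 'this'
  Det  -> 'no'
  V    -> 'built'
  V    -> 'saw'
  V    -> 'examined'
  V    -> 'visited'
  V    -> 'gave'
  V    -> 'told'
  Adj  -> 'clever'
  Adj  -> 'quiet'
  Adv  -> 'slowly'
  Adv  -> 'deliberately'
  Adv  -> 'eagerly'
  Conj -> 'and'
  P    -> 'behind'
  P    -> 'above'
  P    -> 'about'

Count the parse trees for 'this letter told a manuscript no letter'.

1

[S [NP [Det this] [N letter]] [VP [V told] [NP [Det a] [N manuscript]] [NP [Det no] [N letter]]]]
No rule offers an alternative attachment or grouping for any span, so this is the only derivation.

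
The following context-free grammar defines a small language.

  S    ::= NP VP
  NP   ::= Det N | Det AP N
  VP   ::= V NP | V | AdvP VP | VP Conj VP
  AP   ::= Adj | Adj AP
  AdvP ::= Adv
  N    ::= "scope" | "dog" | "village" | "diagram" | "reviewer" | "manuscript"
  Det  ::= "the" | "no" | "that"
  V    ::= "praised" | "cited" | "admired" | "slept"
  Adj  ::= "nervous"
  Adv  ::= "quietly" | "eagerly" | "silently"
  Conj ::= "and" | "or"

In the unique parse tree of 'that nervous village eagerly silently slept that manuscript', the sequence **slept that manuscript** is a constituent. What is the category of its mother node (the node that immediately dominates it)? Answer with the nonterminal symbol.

VP

S
  NP
    Det: that
    AP
      Adj: nervous
    N: village
  VP
    AdvP
      Adv: eagerly
    VP
      AdvP
        Adv: silently
      VP
        V: slept
        NP
          Det: that
          N: manuscript
The span 'slept that manuscript' is the VP node built by VP → V NP.
Its mother is the VP built by VP → AdvP VP.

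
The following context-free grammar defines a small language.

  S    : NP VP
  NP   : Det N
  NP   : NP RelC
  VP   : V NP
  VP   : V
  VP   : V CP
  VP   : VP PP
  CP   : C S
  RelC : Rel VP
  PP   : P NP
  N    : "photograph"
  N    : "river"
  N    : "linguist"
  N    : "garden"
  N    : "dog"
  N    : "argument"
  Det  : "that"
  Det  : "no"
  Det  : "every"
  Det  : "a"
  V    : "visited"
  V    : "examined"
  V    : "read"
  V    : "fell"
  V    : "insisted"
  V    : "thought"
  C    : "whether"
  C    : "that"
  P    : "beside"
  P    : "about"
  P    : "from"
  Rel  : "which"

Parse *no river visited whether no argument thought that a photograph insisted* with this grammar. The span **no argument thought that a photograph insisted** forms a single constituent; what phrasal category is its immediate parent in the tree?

[S [NP [Det no] [N river]] [VP [V visited] [CP [C whether] [S [NP [Det no] [N argument]] [VP [V thought] [CP [C that] [S [NP [Det a] [N photograph]] [VP [V insisted]]]]]]]]]
The span 'no argument thought that a photograph insisted' is the S node built by S → NP VP.
Its mother is the CP built by CP → C S.

CP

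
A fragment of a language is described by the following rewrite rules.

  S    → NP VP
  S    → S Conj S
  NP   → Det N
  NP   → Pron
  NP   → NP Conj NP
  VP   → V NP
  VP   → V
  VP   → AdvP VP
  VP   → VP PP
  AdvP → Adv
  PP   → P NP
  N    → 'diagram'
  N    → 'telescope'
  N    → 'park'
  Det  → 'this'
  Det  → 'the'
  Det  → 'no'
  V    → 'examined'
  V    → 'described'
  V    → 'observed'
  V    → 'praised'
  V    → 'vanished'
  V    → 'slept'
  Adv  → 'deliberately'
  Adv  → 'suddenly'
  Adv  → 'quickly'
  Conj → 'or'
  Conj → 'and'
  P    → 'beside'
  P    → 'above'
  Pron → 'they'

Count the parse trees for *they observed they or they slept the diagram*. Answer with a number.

1

[S [S [NP [Pron they]] [VP [V observed] [NP [Pron they]]]] [Conj or] [S [NP [Pron they]] [VP [V slept] [NP [Det the] [N diagram]]]]]
No rule offers an alternative attachment or grouping for any span, so this is the only derivation.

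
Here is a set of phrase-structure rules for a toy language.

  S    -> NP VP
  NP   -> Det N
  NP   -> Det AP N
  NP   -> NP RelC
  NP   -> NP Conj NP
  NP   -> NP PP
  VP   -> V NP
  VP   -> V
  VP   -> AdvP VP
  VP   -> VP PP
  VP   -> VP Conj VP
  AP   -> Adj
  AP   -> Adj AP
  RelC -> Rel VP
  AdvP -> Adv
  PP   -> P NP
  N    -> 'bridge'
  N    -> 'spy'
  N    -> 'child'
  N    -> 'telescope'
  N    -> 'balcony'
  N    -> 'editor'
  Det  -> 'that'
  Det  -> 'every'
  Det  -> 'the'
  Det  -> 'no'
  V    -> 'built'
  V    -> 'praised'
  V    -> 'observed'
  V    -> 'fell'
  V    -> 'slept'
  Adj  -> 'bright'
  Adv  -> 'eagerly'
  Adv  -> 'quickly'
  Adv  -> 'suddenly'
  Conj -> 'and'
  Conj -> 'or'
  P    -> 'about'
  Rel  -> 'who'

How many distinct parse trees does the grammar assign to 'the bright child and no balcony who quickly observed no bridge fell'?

The two bracketings:
[S [NP [NP [NP [Det the] [AP [Adj bright]] [N child]] [Conj and] [NP [Det no] [N balcony]]] [RelC [Rel who] [VP [AdvP [Adv quickly]] [VP [V observed] [NP [Det no] [N bridge]]]]]] [VP [V fell]]]
[S [NP [NP [Det the] [AP [Adj bright]] [N child]] [Conj and] [NP [NP [Det no] [N balcony]] [RelC [Rel who] [VP [AdvP [Adv quickly]] [VP [V observed] [NP [Det no] [N bridge]]]]]]] [VP [V fell]]]
The trees differ in how a recursive rule is bracketed over the same span.

2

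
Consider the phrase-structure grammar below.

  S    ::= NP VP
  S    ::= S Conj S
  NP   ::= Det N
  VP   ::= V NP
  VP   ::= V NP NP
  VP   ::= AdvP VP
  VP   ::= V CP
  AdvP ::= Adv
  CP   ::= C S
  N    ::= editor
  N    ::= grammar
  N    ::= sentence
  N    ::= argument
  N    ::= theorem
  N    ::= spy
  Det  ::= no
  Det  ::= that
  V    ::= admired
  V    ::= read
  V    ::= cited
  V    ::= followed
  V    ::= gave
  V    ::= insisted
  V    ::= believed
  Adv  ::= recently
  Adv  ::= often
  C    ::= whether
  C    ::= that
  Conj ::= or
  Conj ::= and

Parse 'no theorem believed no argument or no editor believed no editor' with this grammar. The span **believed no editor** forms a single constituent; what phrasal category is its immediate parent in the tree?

S

[S [S [NP [Det no] [N theorem]] [VP [V believed] [NP [Det no] [N argument]]]] [Conj or] [S [NP [Det no] [N editor]] [VP [V believed] [NP [Det no] [N editor]]]]]
The span 'believed no editor' is the VP node built by VP → V NP.
Its mother is the S built by S → NP VP.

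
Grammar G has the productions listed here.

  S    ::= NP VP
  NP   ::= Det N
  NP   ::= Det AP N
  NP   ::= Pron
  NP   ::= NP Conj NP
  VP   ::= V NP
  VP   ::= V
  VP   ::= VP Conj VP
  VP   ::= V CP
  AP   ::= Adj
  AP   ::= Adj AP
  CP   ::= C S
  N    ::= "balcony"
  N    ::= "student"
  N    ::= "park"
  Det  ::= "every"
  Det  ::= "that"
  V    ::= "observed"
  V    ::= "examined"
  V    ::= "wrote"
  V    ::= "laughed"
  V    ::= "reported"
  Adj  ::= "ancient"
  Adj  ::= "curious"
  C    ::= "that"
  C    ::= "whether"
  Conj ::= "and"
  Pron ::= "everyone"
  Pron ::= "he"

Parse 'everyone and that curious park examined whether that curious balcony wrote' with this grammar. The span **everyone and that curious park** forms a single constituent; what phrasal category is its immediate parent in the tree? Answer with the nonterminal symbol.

[S [NP [NP [Pron everyone]] [Conj and] [NP [Det that] [AP [Adj curious]] [N park]]] [VP [V examined] [CP [C whether] [S [NP [Det that] [AP [Adj curious]] [N balcony]] [VP [V wrote]]]]]]
The span 'everyone and that curious park' is the NP node built by NP → NP Conj NP.
Its mother is the S built by S → NP VP.

S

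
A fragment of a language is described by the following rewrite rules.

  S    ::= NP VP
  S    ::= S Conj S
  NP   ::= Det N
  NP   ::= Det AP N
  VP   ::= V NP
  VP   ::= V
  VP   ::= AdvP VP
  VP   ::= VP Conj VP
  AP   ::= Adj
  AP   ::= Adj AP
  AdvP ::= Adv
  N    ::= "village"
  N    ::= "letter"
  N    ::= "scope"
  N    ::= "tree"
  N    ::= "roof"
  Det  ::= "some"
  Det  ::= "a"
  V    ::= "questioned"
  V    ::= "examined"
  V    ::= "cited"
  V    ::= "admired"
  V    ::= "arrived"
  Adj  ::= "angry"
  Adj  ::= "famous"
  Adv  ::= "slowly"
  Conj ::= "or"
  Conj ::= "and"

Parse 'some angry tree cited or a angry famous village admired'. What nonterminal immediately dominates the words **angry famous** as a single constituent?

[S [S [NP [Det some] [AP [Adj angry]] [N tree]] [VP [V cited]]] [Conj or] [S [NP [Det a] [AP [Adj angry] [AP [Adj famous]]] [N village]] [VP [V admired]]]]
The span 'angry famous' is the AP node built by AP → Adj AP.

AP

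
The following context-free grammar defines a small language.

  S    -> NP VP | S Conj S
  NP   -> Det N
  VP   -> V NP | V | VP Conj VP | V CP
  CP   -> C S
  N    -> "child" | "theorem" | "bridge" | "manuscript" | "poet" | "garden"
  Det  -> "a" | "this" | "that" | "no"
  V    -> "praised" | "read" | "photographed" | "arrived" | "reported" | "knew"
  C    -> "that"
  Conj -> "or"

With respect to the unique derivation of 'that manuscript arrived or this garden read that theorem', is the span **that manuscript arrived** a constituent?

Yes

[S [S [NP [Det that] [N manuscript]] [VP [V arrived]]] [Conj or] [S [NP [Det this] [N garden]] [VP [V read] [NP [Det that] [N theorem]]]]]
The words 'that manuscript arrived' are exhaustively dominated by a single S node (built by S → NP VP), so they form a constituent.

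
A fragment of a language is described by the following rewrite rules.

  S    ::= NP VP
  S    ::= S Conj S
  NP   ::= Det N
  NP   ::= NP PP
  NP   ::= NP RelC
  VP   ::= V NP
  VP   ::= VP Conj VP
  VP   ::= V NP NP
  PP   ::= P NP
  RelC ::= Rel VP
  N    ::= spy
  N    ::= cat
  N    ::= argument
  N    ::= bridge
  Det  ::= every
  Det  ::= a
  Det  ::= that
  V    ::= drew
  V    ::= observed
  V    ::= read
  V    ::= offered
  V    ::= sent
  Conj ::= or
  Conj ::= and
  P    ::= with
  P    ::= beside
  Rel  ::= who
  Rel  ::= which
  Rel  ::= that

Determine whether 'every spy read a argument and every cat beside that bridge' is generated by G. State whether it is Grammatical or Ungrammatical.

Ungrammatical

For S → NP VP, the only prefix that parses as NP is 'every spy', but the remainder 'read a argument and every cat beside that bridge' is not a VP under these rules. The alternative S rule S → S Conj S likewise has no satisfying split.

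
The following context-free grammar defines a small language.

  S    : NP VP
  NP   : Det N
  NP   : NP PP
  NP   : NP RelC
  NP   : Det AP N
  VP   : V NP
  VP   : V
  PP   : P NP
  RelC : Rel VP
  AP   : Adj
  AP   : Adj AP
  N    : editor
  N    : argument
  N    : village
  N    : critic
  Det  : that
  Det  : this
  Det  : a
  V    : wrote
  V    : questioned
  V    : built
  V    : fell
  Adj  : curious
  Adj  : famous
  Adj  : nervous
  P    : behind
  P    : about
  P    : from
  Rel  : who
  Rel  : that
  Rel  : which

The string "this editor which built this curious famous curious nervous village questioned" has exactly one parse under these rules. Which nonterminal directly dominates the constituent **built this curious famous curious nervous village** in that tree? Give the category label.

[S [NP [NP [Det this] [N editor]] [RelC [Rel which] [VP [V built] [NP [Det this] [AP [Adj curious] [AP [Adj famous] [AP [Adj curious] [AP [Adj nervous]]]]] [N village]]]]] [VP [V questioned]]]
The span 'built this curious famous curious nervous village' is the VP node built by VP → V NP.
Its mother is the RelC built by RelC → Rel VP.

RelC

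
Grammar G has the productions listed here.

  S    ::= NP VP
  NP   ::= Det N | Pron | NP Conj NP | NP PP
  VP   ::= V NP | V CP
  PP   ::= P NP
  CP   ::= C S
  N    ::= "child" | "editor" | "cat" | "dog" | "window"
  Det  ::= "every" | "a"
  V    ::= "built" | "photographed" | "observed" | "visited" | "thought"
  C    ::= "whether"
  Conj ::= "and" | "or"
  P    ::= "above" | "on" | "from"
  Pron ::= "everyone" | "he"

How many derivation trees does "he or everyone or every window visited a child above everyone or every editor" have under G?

Two of the 4 distinct bracketings:
[S [NP [NP [Pron he]] [Conj or] [NP [NP [Pron everyone]] [Conj or] [NP [Det every] [N window]]]] [VP [V visited] [NP [NP [NP [Det a] [N child]] [PP [P above] [NP [Pron everyone]]]] [Conj or] [NP [Det every] [N editor]]]]]
[S [NP [NP [Pron he]] [Conj or] [NP [NP [Pron everyone]] [Conj or] [NP [Det every] [N window]]]] [VP [V visited] [NP [NP [Det a] [N child]] [PP [P above] [NP [NP [Pron everyone]] [Conj or] [NP [Det every] [N editor]]]]]]]
The trees differ in how a recursive rule is bracketed over the same span.

4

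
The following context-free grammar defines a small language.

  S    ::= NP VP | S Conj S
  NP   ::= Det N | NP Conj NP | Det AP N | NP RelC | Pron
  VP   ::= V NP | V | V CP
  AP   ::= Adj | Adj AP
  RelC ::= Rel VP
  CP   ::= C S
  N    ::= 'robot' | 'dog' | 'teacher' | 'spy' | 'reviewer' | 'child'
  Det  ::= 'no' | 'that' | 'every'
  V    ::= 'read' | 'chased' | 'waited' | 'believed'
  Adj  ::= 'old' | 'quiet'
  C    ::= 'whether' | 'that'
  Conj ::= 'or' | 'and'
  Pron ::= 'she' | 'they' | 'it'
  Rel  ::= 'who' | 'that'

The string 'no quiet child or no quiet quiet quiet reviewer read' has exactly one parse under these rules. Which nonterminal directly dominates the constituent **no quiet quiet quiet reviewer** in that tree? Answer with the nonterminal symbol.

[S [NP [NP [Det no] [AP [Adj quiet]] [N child]] [Conj or] [NP [Det no] [AP [Adj quiet] [AP [Adj quiet] [AP [Adj quiet]]]] [N reviewer]]] [VP [V read]]]
The span 'no quiet quiet quiet reviewer' is the NP node built by NP → Det AP N.
Its mother is the NP built by NP → NP Conj NP.

NP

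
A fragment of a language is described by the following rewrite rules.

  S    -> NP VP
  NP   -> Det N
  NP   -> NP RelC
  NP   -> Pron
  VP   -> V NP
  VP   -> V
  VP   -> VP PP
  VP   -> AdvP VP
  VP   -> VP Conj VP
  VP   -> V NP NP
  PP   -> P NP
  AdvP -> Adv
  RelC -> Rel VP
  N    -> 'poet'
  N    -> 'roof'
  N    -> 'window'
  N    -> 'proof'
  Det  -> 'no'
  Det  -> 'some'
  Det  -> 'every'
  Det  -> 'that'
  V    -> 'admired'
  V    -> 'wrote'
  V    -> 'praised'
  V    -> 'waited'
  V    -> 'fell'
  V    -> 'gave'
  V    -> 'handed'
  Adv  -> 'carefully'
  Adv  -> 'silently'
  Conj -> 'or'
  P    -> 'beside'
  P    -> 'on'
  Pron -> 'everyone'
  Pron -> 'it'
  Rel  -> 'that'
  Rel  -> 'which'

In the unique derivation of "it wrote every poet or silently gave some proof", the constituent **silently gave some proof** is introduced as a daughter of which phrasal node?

VP

S
  NP
    Pron: it
  VP
    VP
      V: wrote
      NP
        Det: every
        N: poet
    Conj: or
    VP
      AdvP
        Adv: silently
      VP
        V: gave
        NP
          Det: some
          N: proof
The span 'silently gave some proof' is the VP node built by VP → AdvP VP.
Its mother is the VP built by VP → VP Conj VP.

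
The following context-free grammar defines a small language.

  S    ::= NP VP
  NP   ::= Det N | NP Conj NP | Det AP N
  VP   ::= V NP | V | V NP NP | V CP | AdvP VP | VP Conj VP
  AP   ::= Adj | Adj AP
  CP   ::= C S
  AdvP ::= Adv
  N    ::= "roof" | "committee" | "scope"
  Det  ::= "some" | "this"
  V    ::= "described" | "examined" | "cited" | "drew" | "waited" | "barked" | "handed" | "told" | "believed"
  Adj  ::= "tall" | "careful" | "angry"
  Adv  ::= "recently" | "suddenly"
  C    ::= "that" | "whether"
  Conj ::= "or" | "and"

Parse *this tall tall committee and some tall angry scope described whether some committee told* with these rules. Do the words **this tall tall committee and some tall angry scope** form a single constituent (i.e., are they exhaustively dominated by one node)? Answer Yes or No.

Yes

[S [NP [NP [Det this] [AP [Adj tall] [AP [Adj tall]]] [N committee]] [Conj and] [NP [Det some] [AP [Adj tall] [AP [Adj angry]]] [N scope]]] [VP [V described] [CP [C whether] [S [NP [Det some] [N committee]] [VP [V told]]]]]]
The words 'this tall tall committee and some tall angry scope' are exhaustively dominated by a single NP node (built by NP → NP Conj NP), so they form a constituent.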